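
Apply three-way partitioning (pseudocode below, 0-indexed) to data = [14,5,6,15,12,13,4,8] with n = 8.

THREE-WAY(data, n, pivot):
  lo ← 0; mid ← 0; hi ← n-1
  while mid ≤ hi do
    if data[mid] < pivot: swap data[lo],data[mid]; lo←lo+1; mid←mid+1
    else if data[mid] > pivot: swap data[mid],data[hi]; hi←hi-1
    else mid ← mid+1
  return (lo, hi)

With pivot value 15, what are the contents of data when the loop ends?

[14,5,6,12,13,4,8,15]

pivot = 15; lo=0, mid=0, hi=7
data[mid]=14<15: swap data[0],data[0]; lo=1,mid=1 → [14,5,6,15,12,13,4,8]
data[mid]=5<15: swap data[1],data[1]; lo=2,mid=2 → [14,5,6,15,12,13,4,8]
data[mid]=6<15: swap data[2],data[2]; lo=3,mid=3 → [14,5,6,15,12,13,4,8]
data[mid]=15=15: mid=4
data[mid]=12<15: swap data[3],data[4]; lo=4,mid=5 → [14,5,6,12,15,13,4,8]
data[mid]=13<15: swap data[4],data[5]; lo=5,mid=6 → [14,5,6,12,13,15,4,8]
data[mid]=4<15: swap data[5],data[6]; lo=6,mid=7 → [14,5,6,12,13,4,15,8]
data[mid]=8<15: swap data[6],data[7]; lo=7,mid=8 → [14,5,6,12,13,4,8,15]
end: lo=7, hi=7; data = [14,5,6,12,13,4,8,15]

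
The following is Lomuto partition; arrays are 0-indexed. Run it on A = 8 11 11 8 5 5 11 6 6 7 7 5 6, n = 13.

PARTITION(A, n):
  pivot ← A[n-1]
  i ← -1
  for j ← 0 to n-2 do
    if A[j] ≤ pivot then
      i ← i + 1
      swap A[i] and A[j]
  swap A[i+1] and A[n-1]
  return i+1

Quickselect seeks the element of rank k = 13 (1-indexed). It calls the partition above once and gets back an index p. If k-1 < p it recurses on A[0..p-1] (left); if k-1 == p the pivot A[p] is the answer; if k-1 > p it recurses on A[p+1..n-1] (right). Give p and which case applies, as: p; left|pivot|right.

pivot = A[12] = 6; i = -1
j=0: A[0]=8 > 6 → no swap
j=1: A[1]=11 > 6 → no swap
j=2: A[2]=11 > 6 → no swap
j=3: A[3]=8 > 6 → no swap
j=4: A[4]=5 ≤ 6 → i=0, swap A[0],A[4] → 5 11 11 8 8 5 11 6 6 7 7 5 6
j=5: A[5]=5 ≤ 6 → i=1, swap A[1],A[5] → 5 5 11 8 8 11 11 6 6 7 7 5 6
j=6: A[6]=11 > 6 → no swap
j=7: A[7]=6 ≤ 6 → i=2, swap A[2],A[7] → 5 5 6 8 8 11 11 11 6 7 7 5 6
j=8: A[8]=6 ≤ 6 → i=3, swap A[3],A[8] → 5 5 6 6 8 11 11 11 8 7 7 5 6
j=9: A[9]=7 > 6 → no swap
j=10: A[10]=7 > 6 → no swap
j=11: A[11]=5 ≤ 6 → i=4, swap A[4],A[11] → 5 5 6 6 5 11 11 11 8 7 7 8 6
final swap A[5],A[12] → 5 5 6 6 5 6 11 11 8 7 7 8 11; return 5
p = 5; k-1 = 12 > 5 ⇒ right

5; right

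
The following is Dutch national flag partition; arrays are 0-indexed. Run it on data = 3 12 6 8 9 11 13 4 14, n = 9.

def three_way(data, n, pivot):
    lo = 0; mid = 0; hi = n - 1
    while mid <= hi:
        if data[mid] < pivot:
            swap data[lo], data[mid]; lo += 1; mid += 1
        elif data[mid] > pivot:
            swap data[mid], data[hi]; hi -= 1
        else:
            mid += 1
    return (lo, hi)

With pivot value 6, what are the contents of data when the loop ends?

lo=0 mid=0 hi=8
3<6: swap(0,0), lo=1 mid=1 ⇒ 3 12 6 8 9 11 13 4 14
12>6: swap(1,8), hi=7 ⇒ 3 14 6 8 9 11 13 4 12
14>6: swap(1,7), hi=6 ⇒ 3 4 6 8 9 11 13 14 12
4<6: swap(1,1), lo=2 mid=2 ⇒ 3 4 6 8 9 11 13 14 12
6=6: mid=3
8>6: swap(3,6), hi=5 ⇒ 3 4 6 13 9 11 8 14 12
13>6: swap(3,5), hi=4 ⇒ 3 4 6 11 9 13 8 14 12
11>6: swap(3,4), hi=3 ⇒ 3 4 6 9 11 13 8 14 12
9>6: swap(3,3), hi=2 ⇒ 3 4 6 9 11 13 8 14 12
done. lo=2 hi=2; data=3 4 6 9 11 13 8 14 12

3 4 6 9 11 13 8 14 12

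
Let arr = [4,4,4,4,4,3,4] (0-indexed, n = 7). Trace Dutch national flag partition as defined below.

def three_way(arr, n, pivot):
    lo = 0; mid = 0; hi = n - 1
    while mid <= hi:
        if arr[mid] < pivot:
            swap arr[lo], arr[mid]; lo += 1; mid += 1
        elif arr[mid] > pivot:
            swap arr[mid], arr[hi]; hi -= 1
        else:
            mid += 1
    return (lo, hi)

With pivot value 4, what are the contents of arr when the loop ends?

pivot = 4; lo=0, mid=0, hi=6
arr[mid]=4=4: mid=1
arr[mid]=4=4: mid=2
arr[mid]=4=4: mid=3
arr[mid]=4=4: mid=4
arr[mid]=4=4: mid=5
arr[mid]=3<4: swap arr[0],arr[5]; lo=1,mid=6 → [3,4,4,4,4,4,4]
arr[mid]=4=4: mid=7
end: lo=1, hi=6; arr = [3,4,4,4,4,4,4]

[3,4,4,4,4,4,4]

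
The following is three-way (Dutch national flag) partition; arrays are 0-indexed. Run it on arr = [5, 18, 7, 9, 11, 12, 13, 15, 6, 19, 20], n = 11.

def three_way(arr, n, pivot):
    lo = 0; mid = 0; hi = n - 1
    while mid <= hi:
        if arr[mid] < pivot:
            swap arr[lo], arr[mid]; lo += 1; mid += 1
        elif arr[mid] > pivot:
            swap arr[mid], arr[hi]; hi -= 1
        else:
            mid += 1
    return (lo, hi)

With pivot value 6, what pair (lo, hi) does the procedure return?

(1, 1)

lo=0 mid=0 hi=10
5<6: swap(0,0), lo=1 mid=1 ⇒ [5, 18, 7, 9, 11, 12, 13, 15, 6, 19, 20]
18>6: swap(1,10), hi=9 ⇒ [5, 20, 7, 9, 11, 12, 13, 15, 6, 19, 18]
20>6: swap(1,9), hi=8 ⇒ [5, 19, 7, 9, 11, 12, 13, 15, 6, 20, 18]
19>6: swap(1,8), hi=7 ⇒ [5, 6, 7, 9, 11, 12, 13, 15, 19, 20, 18]
6=6: mid=2
7>6: swap(2,7), hi=6 ⇒ [5, 6, 15, 9, 11, 12, 13, 7, 19, 20, 18]
15>6: swap(2,6), hi=5 ⇒ [5, 6, 13, 9, 11, 12, 15, 7, 19, 20, 18]
13>6: swap(2,5), hi=4 ⇒ [5, 6, 12, 9, 11, 13, 15, 7, 19, 20, 18]
12>6: swap(2,4), hi=3 ⇒ [5, 6, 11, 9, 12, 13, 15, 7, 19, 20, 18]
11>6: swap(2,3), hi=2 ⇒ [5, 6, 9, 11, 12, 13, 15, 7, 19, 20, 18]
9>6: swap(2,2), hi=1 ⇒ [5, 6, 9, 11, 12, 13, 15, 7, 19, 20, 18]
done. lo=1 hi=1; arr=[5, 6, 9, 11, 12, 13, 15, 7, 19, 20, 18]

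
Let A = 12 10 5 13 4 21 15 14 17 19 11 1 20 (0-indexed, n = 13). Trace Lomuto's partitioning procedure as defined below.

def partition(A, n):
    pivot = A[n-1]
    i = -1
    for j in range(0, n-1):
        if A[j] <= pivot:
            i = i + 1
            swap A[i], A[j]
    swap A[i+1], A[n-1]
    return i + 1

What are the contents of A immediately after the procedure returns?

12 10 5 13 4 15 14 17 19 11 1 20 21

pivot = A[12] = 20; i = -1
j=0: A[0]=12 ≤ 20 → i=0, swap A[0],A[0] (no change) → 12 10 5 13 4 21 15 14 17 19 11 1 20
j=1: A[1]=10 ≤ 20 → i=1, swap A[1],A[1] (no change) → 12 10 5 13 4 21 15 14 17 19 11 1 20
j=2: A[2]=5 ≤ 20 → i=2, swap A[2],A[2] (no change) → 12 10 5 13 4 21 15 14 17 19 11 1 20
j=3: A[3]=13 ≤ 20 → i=3, swap A[3],A[3] (no change) → 12 10 5 13 4 21 15 14 17 19 11 1 20
j=4: A[4]=4 ≤ 20 → i=4, swap A[4],A[4] (no change) → 12 10 5 13 4 21 15 14 17 19 11 1 20
j=5: A[5]=21 > 20 → no swap
j=6: A[6]=15 ≤ 20 → i=5, swap A[5],A[6] → 12 10 5 13 4 15 21 14 17 19 11 1 20
j=7: A[7]=14 ≤ 20 → i=6, swap A[6],A[7] → 12 10 5 13 4 15 14 21 17 19 11 1 20
j=8: A[8]=17 ≤ 20 → i=7, swap A[7],A[8] → 12 10 5 13 4 15 14 17 21 19 11 1 20
j=9: A[9]=19 ≤ 20 → i=8, swap A[8],A[9] → 12 10 5 13 4 15 14 17 19 21 11 1 20
j=10: A[10]=11 ≤ 20 → i=9, swap A[9],A[10] → 12 10 5 13 4 15 14 17 19 11 21 1 20
j=11: A[11]=1 ≤ 20 → i=10, swap A[10],A[11] → 12 10 5 13 4 15 14 17 19 11 1 21 20
final swap A[11],A[12] → 12 10 5 13 4 15 14 17 19 11 1 20 21; return 11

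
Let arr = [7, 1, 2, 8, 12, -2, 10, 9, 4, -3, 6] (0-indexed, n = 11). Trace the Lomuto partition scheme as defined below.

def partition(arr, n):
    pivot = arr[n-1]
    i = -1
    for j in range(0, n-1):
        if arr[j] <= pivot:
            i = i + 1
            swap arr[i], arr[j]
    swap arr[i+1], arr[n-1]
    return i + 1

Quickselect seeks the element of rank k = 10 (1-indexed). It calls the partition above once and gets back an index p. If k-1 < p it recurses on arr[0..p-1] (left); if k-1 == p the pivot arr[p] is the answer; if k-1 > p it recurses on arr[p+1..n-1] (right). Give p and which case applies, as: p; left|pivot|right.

pivot=6, i=-1
j=0: 7>6, skip
j=1: 1≤6, i=0, swap(0,1) ⇒ [1, 7, 2, 8, 12, -2, 10, 9, 4, -3, 6]
j=2: 2≤6, i=1, swap(1,2) ⇒ [1, 2, 7, 8, 12, -2, 10, 9, 4, -3, 6]
j=3: 8>6, skip
j=4: 12>6, skip
j=5: -2≤6, i=2, swap(2,5) ⇒ [1, 2, -2, 8, 12, 7, 10, 9, 4, -3, 6]
j=6: 10>6, skip
j=7: 9>6, skip
j=8: 4≤6, i=3, swap(3,8) ⇒ [1, 2, -2, 4, 12, 7, 10, 9, 8, -3, 6]
j=9: -3≤6, i=4, swap(4,9) ⇒ [1, 2, -2, 4, -3, 7, 10, 9, 8, 12, 6]
swap(5,10) ⇒ [1, 2, -2, 4, -3, 6, 10, 9, 8, 12, 7]; return 5
p = 5; k-1 = 9 > 5 ⇒ right

5; right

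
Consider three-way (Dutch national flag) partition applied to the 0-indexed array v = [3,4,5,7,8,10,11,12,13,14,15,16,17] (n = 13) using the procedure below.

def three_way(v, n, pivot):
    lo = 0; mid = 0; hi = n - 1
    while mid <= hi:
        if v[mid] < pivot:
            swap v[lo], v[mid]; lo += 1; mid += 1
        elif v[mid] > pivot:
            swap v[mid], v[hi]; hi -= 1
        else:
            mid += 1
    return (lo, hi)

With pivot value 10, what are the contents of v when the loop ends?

pivot = 10; lo=0, mid=0, hi=12
v[mid]=3<10: swap v[0],v[0]; lo=1,mid=1 → [3,4,5,7,8,10,11,12,13,14,15,16,17]
v[mid]=4<10: swap v[1],v[1]; lo=2,mid=2 → [3,4,5,7,8,10,11,12,13,14,15,16,17]
v[mid]=5<10: swap v[2],v[2]; lo=3,mid=3 → [3,4,5,7,8,10,11,12,13,14,15,16,17]
v[mid]=7<10: swap v[3],v[3]; lo=4,mid=4 → [3,4,5,7,8,10,11,12,13,14,15,16,17]
v[mid]=8<10: swap v[4],v[4]; lo=5,mid=5 → [3,4,5,7,8,10,11,12,13,14,15,16,17]
v[mid]=10=10: mid=6
v[mid]=11>10: swap v[6],v[12]; hi=11 → [3,4,5,7,8,10,17,12,13,14,15,16,11]
v[mid]=17>10: swap v[6],v[11]; hi=10 → [3,4,5,7,8,10,16,12,13,14,15,17,11]
v[mid]=16>10: swap v[6],v[10]; hi=9 → [3,4,5,7,8,10,15,12,13,14,16,17,11]
v[mid]=15>10: swap v[6],v[9]; hi=8 → [3,4,5,7,8,10,14,12,13,15,16,17,11]
v[mid]=14>10: swap v[6],v[8]; hi=7 → [3,4,5,7,8,10,13,12,14,15,16,17,11]
v[mid]=13>10: swap v[6],v[7]; hi=6 → [3,4,5,7,8,10,12,13,14,15,16,17,11]
v[mid]=12>10: swap v[6],v[6]; hi=5 → [3,4,5,7,8,10,12,13,14,15,16,17,11]
end: lo=5, hi=5; v = [3,4,5,7,8,10,12,13,14,15,16,17,11]

[3,4,5,7,8,10,12,13,14,15,16,17,11]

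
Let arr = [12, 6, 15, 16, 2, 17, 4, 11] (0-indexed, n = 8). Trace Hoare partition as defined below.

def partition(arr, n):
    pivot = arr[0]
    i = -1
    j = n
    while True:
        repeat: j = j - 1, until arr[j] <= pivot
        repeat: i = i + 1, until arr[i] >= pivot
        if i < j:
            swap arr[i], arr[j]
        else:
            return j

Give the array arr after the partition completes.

pivot=12
j stops at 7 (11), i stops at 0 (12); swap ⇒ [11, 6, 15, 16, 2, 17, 4, 12]
j stops at 6 (4), i stops at 2 (15); swap ⇒ [11, 6, 4, 16, 2, 17, 15, 12]
j stops at 4 (2), i stops at 3 (16); swap ⇒ [11, 6, 4, 2, 16, 17, 15, 12]
j stops at 3, i stops at 4; i≥j ⇒ return 3. arr=[11, 6, 4, 2, 16, 17, 15, 12]

[11, 6, 4, 2, 16, 17, 15, 12]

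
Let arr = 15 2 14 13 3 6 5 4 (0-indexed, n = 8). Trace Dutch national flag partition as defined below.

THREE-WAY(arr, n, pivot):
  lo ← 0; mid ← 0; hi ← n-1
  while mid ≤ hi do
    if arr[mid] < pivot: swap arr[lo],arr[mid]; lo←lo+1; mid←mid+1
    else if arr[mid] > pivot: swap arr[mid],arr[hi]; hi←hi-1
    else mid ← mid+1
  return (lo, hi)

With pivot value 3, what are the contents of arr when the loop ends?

pivot = 3; lo=0, mid=0, hi=7
arr[mid]=15>3: swap arr[0],arr[7]; hi=6 → 4 2 14 13 3 6 5 15
arr[mid]=4>3: swap arr[0],arr[6]; hi=5 → 5 2 14 13 3 6 4 15
arr[mid]=5>3: swap arr[0],arr[5]; hi=4 → 6 2 14 13 3 5 4 15
arr[mid]=6>3: swap arr[0],arr[4]; hi=3 → 3 2 14 13 6 5 4 15
arr[mid]=3=3: mid=1
arr[mid]=2<3: swap arr[0],arr[1]; lo=1,mid=2 → 2 3 14 13 6 5 4 15
arr[mid]=14>3: swap arr[2],arr[3]; hi=2 → 2 3 13 14 6 5 4 15
arr[mid]=13>3: swap arr[2],arr[2]; hi=1 → 2 3 13 14 6 5 4 15
end: lo=1, hi=1; arr = 2 3 13 14 6 5 4 15

2 3 13 14 6 5 4 15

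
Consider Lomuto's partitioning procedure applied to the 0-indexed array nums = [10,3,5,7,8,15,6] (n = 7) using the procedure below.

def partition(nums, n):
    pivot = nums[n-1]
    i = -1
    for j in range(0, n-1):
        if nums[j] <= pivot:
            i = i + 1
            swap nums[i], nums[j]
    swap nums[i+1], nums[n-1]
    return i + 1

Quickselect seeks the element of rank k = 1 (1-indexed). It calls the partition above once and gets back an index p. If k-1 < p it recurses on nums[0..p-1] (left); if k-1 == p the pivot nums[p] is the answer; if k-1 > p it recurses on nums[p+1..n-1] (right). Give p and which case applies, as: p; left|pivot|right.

pivot = nums[6] = 6; i = -1
j=0: nums[0]=10 > 6 → no swap
j=1: nums[1]=3 ≤ 6 → i=0, swap nums[0],nums[1] → [3,10,5,7,8,15,6]
j=2: nums[2]=5 ≤ 6 → i=1, swap nums[1],nums[2] → [3,5,10,7,8,15,6]
j=3: nums[3]=7 > 6 → no swap
j=4: nums[4]=8 > 6 → no swap
j=5: nums[5]=15 > 6 → no swap
final swap nums[2],nums[6] → [3,5,6,7,8,15,10]; return 2
p = 2; k-1 = 0 < 2 ⇒ left

2; left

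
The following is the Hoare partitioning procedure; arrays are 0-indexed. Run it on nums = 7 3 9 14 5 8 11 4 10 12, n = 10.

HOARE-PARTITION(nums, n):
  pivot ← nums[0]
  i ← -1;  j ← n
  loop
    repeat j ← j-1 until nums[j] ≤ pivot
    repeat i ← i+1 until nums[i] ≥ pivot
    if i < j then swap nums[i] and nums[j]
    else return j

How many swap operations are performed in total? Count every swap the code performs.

pivot = nums[0] = 7; i = -1, j = 10
j→7 (nums[7]=4≤7), i→0 (nums[0]=7≥7); i<j, swap → 4 3 9 14 5 8 11 7 10 12
j→4 (nums[4]=5≤7), i→2 (nums[2]=9≥7); i<j, swap → 4 3 5 14 9 8 11 7 10 12
j→2, i→3; i≥j, return j=2. nums = 4 3 5 14 9 8 11 7 10 12

2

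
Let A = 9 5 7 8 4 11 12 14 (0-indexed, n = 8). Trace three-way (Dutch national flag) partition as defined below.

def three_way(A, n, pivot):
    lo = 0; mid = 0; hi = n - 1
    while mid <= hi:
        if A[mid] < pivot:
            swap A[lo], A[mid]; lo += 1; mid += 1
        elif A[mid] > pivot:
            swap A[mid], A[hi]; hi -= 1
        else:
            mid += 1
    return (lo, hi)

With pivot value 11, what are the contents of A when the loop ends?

9 5 7 8 4 11 14 12

lo=0 mid=0 hi=7
9<11: swap(0,0), lo=1 mid=1 ⇒ 9 5 7 8 4 11 12 14
5<11: swap(1,1), lo=2 mid=2 ⇒ 9 5 7 8 4 11 12 14
7<11: swap(2,2), lo=3 mid=3 ⇒ 9 5 7 8 4 11 12 14
8<11: swap(3,3), lo=4 mid=4 ⇒ 9 5 7 8 4 11 12 14
4<11: swap(4,4), lo=5 mid=5 ⇒ 9 5 7 8 4 11 12 14
11=11: mid=6
12>11: swap(6,7), hi=6 ⇒ 9 5 7 8 4 11 14 12
14>11: swap(6,6), hi=5 ⇒ 9 5 7 8 4 11 14 12
done. lo=5 hi=5; A=9 5 7 8 4 11 14 12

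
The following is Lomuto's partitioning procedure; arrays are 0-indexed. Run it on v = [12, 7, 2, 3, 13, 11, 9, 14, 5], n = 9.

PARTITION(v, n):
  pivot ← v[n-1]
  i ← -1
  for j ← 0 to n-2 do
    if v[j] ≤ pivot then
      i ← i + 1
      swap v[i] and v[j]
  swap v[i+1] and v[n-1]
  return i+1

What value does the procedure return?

pivot = v[8] = 5; i = -1
j=0: v[0]=12 > 5 → no swap
j=1: v[1]=7 > 5 → no swap
j=2: v[2]=2 ≤ 5 → i=0, swap v[0],v[2] → [2, 7, 12, 3, 13, 11, 9, 14, 5]
j=3: v[3]=3 ≤ 5 → i=1, swap v[1],v[3] → [2, 3, 12, 7, 13, 11, 9, 14, 5]
j=4: v[4]=13 > 5 → no swap
j=5: v[5]=11 > 5 → no swap
j=6: v[6]=9 > 5 → no swap
j=7: v[7]=14 > 5 → no swap
final swap v[2],v[8] → [2, 3, 5, 7, 13, 11, 9, 14, 12]; return 2

2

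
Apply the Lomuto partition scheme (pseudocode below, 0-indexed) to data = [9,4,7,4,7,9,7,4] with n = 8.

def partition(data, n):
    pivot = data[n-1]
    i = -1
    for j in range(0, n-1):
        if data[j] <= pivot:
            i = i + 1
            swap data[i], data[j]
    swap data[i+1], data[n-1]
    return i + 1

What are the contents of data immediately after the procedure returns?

[4,4,4,9,7,9,7,7]

pivot = data[7] = 4; i = -1
j=0: data[0]=9 > 4 → no swap
j=1: data[1]=4 ≤ 4 → i=0, swap data[0],data[1] → [4,9,7,4,7,9,7,4]
j=2: data[2]=7 > 4 → no swap
j=3: data[3]=4 ≤ 4 → i=1, swap data[1],data[3] → [4,4,7,9,7,9,7,4]
j=4: data[4]=7 > 4 → no swap
j=5: data[5]=9 > 4 → no swap
j=6: data[6]=7 > 4 → no swap
final swap data[2],data[7] → [4,4,4,9,7,9,7,7]; return 2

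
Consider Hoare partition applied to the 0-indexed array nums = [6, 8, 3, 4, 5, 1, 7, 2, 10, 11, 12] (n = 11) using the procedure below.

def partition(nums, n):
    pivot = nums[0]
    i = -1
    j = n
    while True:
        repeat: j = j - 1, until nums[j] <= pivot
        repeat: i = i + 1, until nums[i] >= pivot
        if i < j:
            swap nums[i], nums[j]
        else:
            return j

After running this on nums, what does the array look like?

[2, 1, 3, 4, 5, 8, 7, 6, 10, 11, 12]

pivot = nums[0] = 6; i = -1, j = 11
j→7 (nums[7]=2≤6), i→0 (nums[0]=6≥6); i<j, swap → [2, 8, 3, 4, 5, 1, 7, 6, 10, 11, 12]
j→5 (nums[5]=1≤6), i→1 (nums[1]=8≥6); i<j, swap → [2, 1, 3, 4, 5, 8, 7, 6, 10, 11, 12]
j→4, i→5; i≥j, return j=4. nums = [2, 1, 3, 4, 5, 8, 7, 6, 10, 11, 12]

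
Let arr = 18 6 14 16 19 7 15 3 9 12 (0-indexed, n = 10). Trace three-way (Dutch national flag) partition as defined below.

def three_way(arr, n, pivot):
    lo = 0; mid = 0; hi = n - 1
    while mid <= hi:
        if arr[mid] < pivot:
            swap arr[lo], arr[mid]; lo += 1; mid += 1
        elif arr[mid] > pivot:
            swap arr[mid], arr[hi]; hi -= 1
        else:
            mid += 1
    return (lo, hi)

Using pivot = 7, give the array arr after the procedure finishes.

3 6 7 19 16 15 14 9 12 18

lo=0 mid=0 hi=9
18>7: swap(0,9), hi=8 ⇒ 12 6 14 16 19 7 15 3 9 18
12>7: swap(0,8), hi=7 ⇒ 9 6 14 16 19 7 15 3 12 18
9>7: swap(0,7), hi=6 ⇒ 3 6 14 16 19 7 15 9 12 18
3<7: swap(0,0), lo=1 mid=1 ⇒ 3 6 14 16 19 7 15 9 12 18
6<7: swap(1,1), lo=2 mid=2 ⇒ 3 6 14 16 19 7 15 9 12 18
14>7: swap(2,6), hi=5 ⇒ 3 6 15 16 19 7 14 9 12 18
15>7: swap(2,5), hi=4 ⇒ 3 6 7 16 19 15 14 9 12 18
7=7: mid=3
16>7: swap(3,4), hi=3 ⇒ 3 6 7 19 16 15 14 9 12 18
19>7: swap(3,3), hi=2 ⇒ 3 6 7 19 16 15 14 9 12 18
done. lo=2 hi=2; arr=3 6 7 19 16 15 14 9 12 18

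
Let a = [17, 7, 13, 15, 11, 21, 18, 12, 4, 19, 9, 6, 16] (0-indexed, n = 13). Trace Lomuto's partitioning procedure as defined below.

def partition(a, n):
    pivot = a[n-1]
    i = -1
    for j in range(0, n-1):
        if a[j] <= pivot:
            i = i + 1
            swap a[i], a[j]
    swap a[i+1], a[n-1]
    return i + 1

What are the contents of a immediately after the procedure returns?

pivot = a[12] = 16; i = -1
j=0: a[0]=17 > 16 → no swap
j=1: a[1]=7 ≤ 16 → i=0, swap a[0],a[1] → [7, 17, 13, 15, 11, 21, 18, 12, 4, 19, 9, 6, 16]
j=2: a[2]=13 ≤ 16 → i=1, swap a[1],a[2] → [7, 13, 17, 15, 11, 21, 18, 12, 4, 19, 9, 6, 16]
j=3: a[3]=15 ≤ 16 → i=2, swap a[2],a[3] → [7, 13, 15, 17, 11, 21, 18, 12, 4, 19, 9, 6, 16]
j=4: a[4]=11 ≤ 16 → i=3, swap a[3],a[4] → [7, 13, 15, 11, 17, 21, 18, 12, 4, 19, 9, 6, 16]
j=5: a[5]=21 > 16 → no swap
j=6: a[6]=18 > 16 → no swap
j=7: a[7]=12 ≤ 16 → i=4, swap a[4],a[7] → [7, 13, 15, 11, 12, 21, 18, 17, 4, 19, 9, 6, 16]
j=8: a[8]=4 ≤ 16 → i=5, swap a[5],a[8] → [7, 13, 15, 11, 12, 4, 18, 17, 21, 19, 9, 6, 16]
j=9: a[9]=19 > 16 → no swap
j=10: a[10]=9 ≤ 16 → i=6, swap a[6],a[10] → [7, 13, 15, 11, 12, 4, 9, 17, 21, 19, 18, 6, 16]
j=11: a[11]=6 ≤ 16 → i=7, swap a[7],a[11] → [7, 13, 15, 11, 12, 4, 9, 6, 21, 19, 18, 17, 16]
final swap a[8],a[12] → [7, 13, 15, 11, 12, 4, 9, 6, 16, 19, 18, 17, 21]; return 8

[7, 13, 15, 11, 12, 4, 9, 6, 16, 19, 18, 17, 21]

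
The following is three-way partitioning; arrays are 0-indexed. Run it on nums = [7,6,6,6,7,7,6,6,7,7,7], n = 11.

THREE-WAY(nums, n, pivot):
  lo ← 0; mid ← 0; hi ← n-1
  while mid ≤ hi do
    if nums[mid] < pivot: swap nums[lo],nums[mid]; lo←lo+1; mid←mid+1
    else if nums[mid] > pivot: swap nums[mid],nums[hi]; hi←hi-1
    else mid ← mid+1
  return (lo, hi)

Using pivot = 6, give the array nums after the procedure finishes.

[6,6,6,6,6,7,7,7,7,7,7]

lo=0 mid=0 hi=10
7>6: swap(0,10), hi=9 ⇒ [7,6,6,6,7,7,6,6,7,7,7]
7>6: swap(0,9), hi=8 ⇒ [7,6,6,6,7,7,6,6,7,7,7]
7>6: swap(0,8), hi=7 ⇒ [7,6,6,6,7,7,6,6,7,7,7]
7>6: swap(0,7), hi=6 ⇒ [6,6,6,6,7,7,6,7,7,7,7]
6=6: mid=1
6=6: mid=2
6=6: mid=3
6=6: mid=4
7>6: swap(4,6), hi=5 ⇒ [6,6,6,6,6,7,7,7,7,7,7]
6=6: mid=5
7>6: swap(5,5), hi=4 ⇒ [6,6,6,6,6,7,7,7,7,7,7]
done. lo=0 hi=4; nums=[6,6,6,6,6,7,7,7,7,7,7]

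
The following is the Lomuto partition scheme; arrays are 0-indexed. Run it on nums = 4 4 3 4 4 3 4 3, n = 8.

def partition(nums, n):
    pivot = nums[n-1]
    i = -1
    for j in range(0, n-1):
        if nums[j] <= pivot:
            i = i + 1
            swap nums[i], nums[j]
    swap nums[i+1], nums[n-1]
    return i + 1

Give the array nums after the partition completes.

pivot = nums[7] = 3; i = -1
j=0: nums[0]=4 > 3 → no swap
j=1: nums[1]=4 > 3 → no swap
j=2: nums[2]=3 ≤ 3 → i=0, swap nums[0],nums[2] → 3 4 4 4 4 3 4 3
j=3: nums[3]=4 > 3 → no swap
j=4: nums[4]=4 > 3 → no swap
j=5: nums[5]=3 ≤ 3 → i=1, swap nums[1],nums[5] → 3 3 4 4 4 4 4 3
j=6: nums[6]=4 > 3 → no swap
final swap nums[2],nums[7] → 3 3 3 4 4 4 4 4; return 2

3 3 3 4 4 4 4 4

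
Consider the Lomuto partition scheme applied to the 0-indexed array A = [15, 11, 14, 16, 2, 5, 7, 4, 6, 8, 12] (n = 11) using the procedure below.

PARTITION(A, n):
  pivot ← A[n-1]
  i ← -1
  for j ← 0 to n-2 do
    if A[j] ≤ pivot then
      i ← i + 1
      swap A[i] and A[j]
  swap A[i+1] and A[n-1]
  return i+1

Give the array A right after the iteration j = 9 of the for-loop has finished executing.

[11, 2, 5, 7, 4, 6, 8, 15, 14, 16, 12]

pivot = A[10] = 12; i = -1
j=0: A[0]=15 > 12 → no swap
j=1: A[1]=11 ≤ 12 → i=0, swap A[0],A[1] → [11, 15, 14, 16, 2, 5, 7, 4, 6, 8, 12]
j=2: A[2]=14 > 12 → no swap
j=3: A[3]=16 > 12 → no swap
j=4: A[4]=2 ≤ 12 → i=1, swap A[1],A[4] → [11, 2, 14, 16, 15, 5, 7, 4, 6, 8, 12]
j=5: A[5]=5 ≤ 12 → i=2, swap A[2],A[5] → [11, 2, 5, 16, 15, 14, 7, 4, 6, 8, 12]
j=6: A[6]=7 ≤ 12 → i=3, swap A[3],A[6] → [11, 2, 5, 7, 15, 14, 16, 4, 6, 8, 12]
j=7: A[7]=4 ≤ 12 → i=4, swap A[4],A[7] → [11, 2, 5, 7, 4, 14, 16, 15, 6, 8, 12]
j=8: A[8]=6 ≤ 12 → i=5, swap A[5],A[8] → [11, 2, 5, 7, 4, 6, 16, 15, 14, 8, 12]
j=9: A[9]=8 ≤ 12 → i=6, swap A[6],A[9] → [11, 2, 5, 7, 4, 6, 8, 15, 14, 16, 12]
(after j=9) A = [11, 2, 5, 7, 4, 6, 8, 15, 14, 16, 12]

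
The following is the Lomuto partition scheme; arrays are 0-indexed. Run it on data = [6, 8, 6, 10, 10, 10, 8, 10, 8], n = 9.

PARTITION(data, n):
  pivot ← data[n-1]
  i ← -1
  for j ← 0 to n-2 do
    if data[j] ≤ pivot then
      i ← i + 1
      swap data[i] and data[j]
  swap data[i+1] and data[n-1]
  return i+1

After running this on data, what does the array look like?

pivot=8, i=-1
j=0: 6≤8, i=0, swap(0,0) ⇒ [6, 8, 6, 10, 10, 10, 8, 10, 8]
j=1: 8≤8, i=1, swap(1,1) ⇒ [6, 8, 6, 10, 10, 10, 8, 10, 8]
j=2: 6≤8, i=2, swap(2,2) ⇒ [6, 8, 6, 10, 10, 10, 8, 10, 8]
j=3: 10>8, skip
j=4: 10>8, skip
j=5: 10>8, skip
j=6: 8≤8, i=3, swap(3,6) ⇒ [6, 8, 6, 8, 10, 10, 10, 10, 8]
j=7: 10>8, skip
swap(4,8) ⇒ [6, 8, 6, 8, 8, 10, 10, 10, 10]; return 4

[6, 8, 6, 8, 8, 10, 10, 10, 10]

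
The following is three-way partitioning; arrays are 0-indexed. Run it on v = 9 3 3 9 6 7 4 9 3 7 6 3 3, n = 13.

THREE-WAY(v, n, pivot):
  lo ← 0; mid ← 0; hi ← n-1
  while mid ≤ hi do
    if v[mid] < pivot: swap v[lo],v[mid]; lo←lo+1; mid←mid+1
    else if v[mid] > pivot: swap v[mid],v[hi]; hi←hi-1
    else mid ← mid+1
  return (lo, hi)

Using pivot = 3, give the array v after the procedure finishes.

3 3 3 3 3 4 9 7 7 6 6 9 9

lo=0 mid=0 hi=12
9>3: swap(0,12), hi=11 ⇒ 3 3 3 9 6 7 4 9 3 7 6 3 9
3=3: mid=1
3=3: mid=2
3=3: mid=3
9>3: swap(3,11), hi=10 ⇒ 3 3 3 3 6 7 4 9 3 7 6 9 9
3=3: mid=4
6>3: swap(4,10), hi=9 ⇒ 3 3 3 3 6 7 4 9 3 7 6 9 9
6>3: swap(4,9), hi=8 ⇒ 3 3 3 3 7 7 4 9 3 6 6 9 9
7>3: swap(4,8), hi=7 ⇒ 3 3 3 3 3 7 4 9 7 6 6 9 9
3=3: mid=5
7>3: swap(5,7), hi=6 ⇒ 3 3 3 3 3 9 4 7 7 6 6 9 9
9>3: swap(5,6), hi=5 ⇒ 3 3 3 3 3 4 9 7 7 6 6 9 9
4>3: swap(5,5), hi=4 ⇒ 3 3 3 3 3 4 9 7 7 6 6 9 9
done. lo=0 hi=4; v=3 3 3 3 3 4 9 7 7 6 6 9 9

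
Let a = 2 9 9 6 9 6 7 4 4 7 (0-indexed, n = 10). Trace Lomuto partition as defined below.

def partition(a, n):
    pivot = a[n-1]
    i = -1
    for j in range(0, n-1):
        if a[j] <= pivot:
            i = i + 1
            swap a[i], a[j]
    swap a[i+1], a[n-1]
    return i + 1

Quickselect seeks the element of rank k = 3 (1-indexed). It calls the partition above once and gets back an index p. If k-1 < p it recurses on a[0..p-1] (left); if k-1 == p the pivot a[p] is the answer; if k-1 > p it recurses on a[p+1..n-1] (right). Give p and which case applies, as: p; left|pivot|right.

6; left

pivot = a[9] = 7; i = -1
j=0: a[0]=2 ≤ 7 → i=0, swap a[0],a[0] (no change) → 2 9 9 6 9 6 7 4 4 7
j=1: a[1]=9 > 7 → no swap
j=2: a[2]=9 > 7 → no swap
j=3: a[3]=6 ≤ 7 → i=1, swap a[1],a[3] → 2 6 9 9 9 6 7 4 4 7
j=4: a[4]=9 > 7 → no swap
j=5: a[5]=6 ≤ 7 → i=2, swap a[2],a[5] → 2 6 6 9 9 9 7 4 4 7
j=6: a[6]=7 ≤ 7 → i=3, swap a[3],a[6] → 2 6 6 7 9 9 9 4 4 7
j=7: a[7]=4 ≤ 7 → i=4, swap a[4],a[7] → 2 6 6 7 4 9 9 9 4 7
j=8: a[8]=4 ≤ 7 → i=5, swap a[5],a[8] → 2 6 6 7 4 4 9 9 9 7
final swap a[6],a[9] → 2 6 6 7 4 4 7 9 9 9; return 6
p = 6; k-1 = 2 < 6 ⇒ left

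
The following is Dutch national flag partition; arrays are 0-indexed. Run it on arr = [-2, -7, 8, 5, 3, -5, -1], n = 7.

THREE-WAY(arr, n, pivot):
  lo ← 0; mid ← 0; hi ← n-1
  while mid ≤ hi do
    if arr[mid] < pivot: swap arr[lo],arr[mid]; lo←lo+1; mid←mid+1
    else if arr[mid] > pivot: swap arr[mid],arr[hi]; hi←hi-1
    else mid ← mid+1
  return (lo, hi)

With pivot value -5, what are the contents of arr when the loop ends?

[-7, -5, 5, 3, 8, -1, -2]

lo=0 mid=0 hi=6
-2>-5: swap(0,6), hi=5 ⇒ [-1, -7, 8, 5, 3, -5, -2]
-1>-5: swap(0,5), hi=4 ⇒ [-5, -7, 8, 5, 3, -1, -2]
-5=-5: mid=1
-7<-5: swap(0,1), lo=1 mid=2 ⇒ [-7, -5, 8, 5, 3, -1, -2]
8>-5: swap(2,4), hi=3 ⇒ [-7, -5, 3, 5, 8, -1, -2]
3>-5: swap(2,3), hi=2 ⇒ [-7, -5, 5, 3, 8, -1, -2]
5>-5: swap(2,2), hi=1 ⇒ [-7, -5, 5, 3, 8, -1, -2]
done. lo=1 hi=1; arr=[-7, -5, 5, 3, 8, -1, -2]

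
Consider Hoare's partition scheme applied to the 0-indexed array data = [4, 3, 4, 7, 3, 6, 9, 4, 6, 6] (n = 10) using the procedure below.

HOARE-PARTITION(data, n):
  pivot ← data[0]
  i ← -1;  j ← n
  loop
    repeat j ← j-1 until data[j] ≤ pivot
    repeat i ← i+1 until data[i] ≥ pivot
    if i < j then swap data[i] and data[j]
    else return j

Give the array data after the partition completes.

[4, 3, 3, 7, 4, 6, 9, 4, 6, 6]

pivot=4
j stops at 7 (4), i stops at 0 (4); swap ⇒ [4, 3, 4, 7, 3, 6, 9, 4, 6, 6]
j stops at 4 (3), i stops at 2 (4); swap ⇒ [4, 3, 3, 7, 4, 6, 9, 4, 6, 6]
j stops at 2, i stops at 3; i≥j ⇒ return 2. data=[4, 3, 3, 7, 4, 6, 9, 4, 6, 6]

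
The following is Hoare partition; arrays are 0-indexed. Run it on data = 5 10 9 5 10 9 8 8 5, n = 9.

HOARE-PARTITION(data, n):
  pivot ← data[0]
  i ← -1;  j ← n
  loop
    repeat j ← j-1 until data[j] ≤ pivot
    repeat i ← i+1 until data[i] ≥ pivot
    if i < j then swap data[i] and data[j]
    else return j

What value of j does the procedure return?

pivot=5
j stops at 8 (5), i stops at 0 (5); swap ⇒ 5 10 9 5 10 9 8 8 5
j stops at 3 (5), i stops at 1 (10); swap ⇒ 5 5 9 10 10 9 8 8 5
j stops at 1, i stops at 2; i≥j ⇒ return 1. data=5 5 9 10 10 9 8 8 5

1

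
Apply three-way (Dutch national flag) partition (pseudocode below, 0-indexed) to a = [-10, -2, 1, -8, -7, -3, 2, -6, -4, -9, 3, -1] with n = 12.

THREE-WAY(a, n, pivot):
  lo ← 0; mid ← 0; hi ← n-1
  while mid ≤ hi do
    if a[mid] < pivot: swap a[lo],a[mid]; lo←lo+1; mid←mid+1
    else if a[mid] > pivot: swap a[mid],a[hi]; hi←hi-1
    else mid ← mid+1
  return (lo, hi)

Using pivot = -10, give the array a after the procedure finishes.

[-10, 1, -8, -7, -3, 2, -6, -4, -9, 3, -1, -2]

lo=0 mid=0 hi=11
-10=-10: mid=1
-2>-10: swap(1,11), hi=10 ⇒ [-10, -1, 1, -8, -7, -3, 2, -6, -4, -9, 3, -2]
-1>-10: swap(1,10), hi=9 ⇒ [-10, 3, 1, -8, -7, -3, 2, -6, -4, -9, -1, -2]
3>-10: swap(1,9), hi=8 ⇒ [-10, -9, 1, -8, -7, -3, 2, -6, -4, 3, -1, -2]
-9>-10: swap(1,8), hi=7 ⇒ [-10, -4, 1, -8, -7, -3, 2, -6, -9, 3, -1, -2]
-4>-10: swap(1,7), hi=6 ⇒ [-10, -6, 1, -8, -7, -3, 2, -4, -9, 3, -1, -2]
-6>-10: swap(1,6), hi=5 ⇒ [-10, 2, 1, -8, -7, -3, -6, -4, -9, 3, -1, -2]
2>-10: swap(1,5), hi=4 ⇒ [-10, -3, 1, -8, -7, 2, -6, -4, -9, 3, -1, -2]
-3>-10: swap(1,4), hi=3 ⇒ [-10, -7, 1, -8, -3, 2, -6, -4, -9, 3, -1, -2]
-7>-10: swap(1,3), hi=2 ⇒ [-10, -8, 1, -7, -3, 2, -6, -4, -9, 3, -1, -2]
-8>-10: swap(1,2), hi=1 ⇒ [-10, 1, -8, -7, -3, 2, -6, -4, -9, 3, -1, -2]
1>-10: swap(1,1), hi=0 ⇒ [-10, 1, -8, -7, -3, 2, -6, -4, -9, 3, -1, -2]
done. lo=0 hi=0; a=[-10, 1, -8, -7, -3, 2, -6, -4, -9, 3, -1, -2]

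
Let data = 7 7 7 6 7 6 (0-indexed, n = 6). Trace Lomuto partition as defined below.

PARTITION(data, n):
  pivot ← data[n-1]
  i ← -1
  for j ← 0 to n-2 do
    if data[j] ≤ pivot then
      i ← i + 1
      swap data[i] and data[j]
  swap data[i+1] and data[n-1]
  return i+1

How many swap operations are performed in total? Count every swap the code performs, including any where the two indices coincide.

2

pivot = data[5] = 6; i = -1
j=0: data[0]=7 > 6 → no swap
j=1: data[1]=7 > 6 → no swap
j=2: data[2]=7 > 6 → no swap
j=3: data[3]=6 ≤ 6 → i=0, swap data[0],data[3] → 6 7 7 7 7 6
j=4: data[4]=7 > 6 → no swap
final swap data[1],data[5] → 6 6 7 7 7 7; return 1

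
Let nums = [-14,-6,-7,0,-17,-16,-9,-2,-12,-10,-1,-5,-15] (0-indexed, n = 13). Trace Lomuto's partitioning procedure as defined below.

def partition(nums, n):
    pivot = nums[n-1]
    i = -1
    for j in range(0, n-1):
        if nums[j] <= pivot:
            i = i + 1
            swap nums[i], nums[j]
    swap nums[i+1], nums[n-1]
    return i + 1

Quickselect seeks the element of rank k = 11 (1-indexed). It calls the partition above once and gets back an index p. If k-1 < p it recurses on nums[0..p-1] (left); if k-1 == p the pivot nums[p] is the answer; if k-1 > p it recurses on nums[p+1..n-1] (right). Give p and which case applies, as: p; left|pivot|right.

2; right

pivot = nums[12] = -15; i = -1
j=0: nums[0]=-14 > -15 → no swap
j=1: nums[1]=-6 > -15 → no swap
j=2: nums[2]=-7 > -15 → no swap
j=3: nums[3]=0 > -15 → no swap
j=4: nums[4]=-17 ≤ -15 → i=0, swap nums[0],nums[4] → [-17,-6,-7,0,-14,-16,-9,-2,-12,-10,-1,-5,-15]
j=5: nums[5]=-16 ≤ -15 → i=1, swap nums[1],nums[5] → [-17,-16,-7,0,-14,-6,-9,-2,-12,-10,-1,-5,-15]
j=6: nums[6]=-9 > -15 → no swap
j=7: nums[7]=-2 > -15 → no swap
j=8: nums[8]=-12 > -15 → no swap
j=9: nums[9]=-10 > -15 → no swap
j=10: nums[10]=-1 > -15 → no swap
j=11: nums[11]=-5 > -15 → no swap
final swap nums[2],nums[12] → [-17,-16,-15,0,-14,-6,-9,-2,-12,-10,-1,-5,-7]; return 2
p = 2; k-1 = 10 > 2 ⇒ right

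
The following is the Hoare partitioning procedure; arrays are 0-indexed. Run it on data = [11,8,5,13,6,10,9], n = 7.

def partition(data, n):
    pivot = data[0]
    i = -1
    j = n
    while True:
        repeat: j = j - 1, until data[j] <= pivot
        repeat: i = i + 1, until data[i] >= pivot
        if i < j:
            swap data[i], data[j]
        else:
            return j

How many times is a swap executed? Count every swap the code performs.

2

pivot = data[0] = 11; i = -1, j = 7
j→6 (data[6]=9≤11), i→0 (data[0]=11≥11); i<j, swap → [9,8,5,13,6,10,11]
j→5 (data[5]=10≤11), i→3 (data[3]=13≥11); i<j, swap → [9,8,5,10,6,13,11]
j→4, i→5; i≥j, return j=4. data = [9,8,5,10,6,13,11]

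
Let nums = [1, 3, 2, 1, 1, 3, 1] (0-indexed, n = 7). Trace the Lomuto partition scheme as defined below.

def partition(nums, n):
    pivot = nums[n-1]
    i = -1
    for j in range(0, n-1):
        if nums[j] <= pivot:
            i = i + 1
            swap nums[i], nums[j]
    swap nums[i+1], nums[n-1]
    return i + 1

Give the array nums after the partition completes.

[1, 1, 1, 1, 2, 3, 3]

pivot=1, i=-1
j=0: 1≤1, i=0, swap(0,0) ⇒ [1, 3, 2, 1, 1, 3, 1]
j=1: 3>1, skip
j=2: 2>1, skip
j=3: 1≤1, i=1, swap(1,3) ⇒ [1, 1, 2, 3, 1, 3, 1]
j=4: 1≤1, i=2, swap(2,4) ⇒ [1, 1, 1, 3, 2, 3, 1]
j=5: 3>1, skip
swap(3,6) ⇒ [1, 1, 1, 1, 2, 3, 3]; return 3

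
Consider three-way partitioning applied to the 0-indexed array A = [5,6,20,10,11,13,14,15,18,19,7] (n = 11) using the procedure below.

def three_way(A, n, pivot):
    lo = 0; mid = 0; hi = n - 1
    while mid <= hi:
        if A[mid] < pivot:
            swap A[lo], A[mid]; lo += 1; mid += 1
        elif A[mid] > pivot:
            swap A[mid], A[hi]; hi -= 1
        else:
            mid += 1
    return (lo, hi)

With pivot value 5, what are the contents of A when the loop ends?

pivot = 5; lo=0, mid=0, hi=10
A[mid]=5=5: mid=1
A[mid]=6>5: swap A[1],A[10]; hi=9 → [5,7,20,10,11,13,14,15,18,19,6]
A[mid]=7>5: swap A[1],A[9]; hi=8 → [5,19,20,10,11,13,14,15,18,7,6]
A[mid]=19>5: swap A[1],A[8]; hi=7 → [5,18,20,10,11,13,14,15,19,7,6]
A[mid]=18>5: swap A[1],A[7]; hi=6 → [5,15,20,10,11,13,14,18,19,7,6]
A[mid]=15>5: swap A[1],A[6]; hi=5 → [5,14,20,10,11,13,15,18,19,7,6]
A[mid]=14>5: swap A[1],A[5]; hi=4 → [5,13,20,10,11,14,15,18,19,7,6]
A[mid]=13>5: swap A[1],A[4]; hi=3 → [5,11,20,10,13,14,15,18,19,7,6]
A[mid]=11>5: swap A[1],A[3]; hi=2 → [5,10,20,11,13,14,15,18,19,7,6]
A[mid]=10>5: swap A[1],A[2]; hi=1 → [5,20,10,11,13,14,15,18,19,7,6]
A[mid]=20>5: swap A[1],A[1]; hi=0 → [5,20,10,11,13,14,15,18,19,7,6]
end: lo=0, hi=0; A = [5,20,10,11,13,14,15,18,19,7,6]

[5,20,10,11,13,14,15,18,19,7,6]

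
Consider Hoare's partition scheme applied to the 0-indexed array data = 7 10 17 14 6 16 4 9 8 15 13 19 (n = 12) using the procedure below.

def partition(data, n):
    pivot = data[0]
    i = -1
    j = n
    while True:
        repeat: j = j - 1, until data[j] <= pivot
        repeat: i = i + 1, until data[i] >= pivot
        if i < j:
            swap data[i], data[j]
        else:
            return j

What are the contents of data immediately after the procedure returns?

4 6 17 14 10 16 7 9 8 15 13 19

pivot = data[0] = 7; i = -1, j = 12
j→6 (data[6]=4≤7), i→0 (data[0]=7≥7); i<j, swap → 4 10 17 14 6 16 7 9 8 15 13 19
j→4 (data[4]=6≤7), i→1 (data[1]=10≥7); i<j, swap → 4 6 17 14 10 16 7 9 8 15 13 19
j→1, i→2; i≥j, return j=1. data = 4 6 17 14 10 16 7 9 8 15 13 19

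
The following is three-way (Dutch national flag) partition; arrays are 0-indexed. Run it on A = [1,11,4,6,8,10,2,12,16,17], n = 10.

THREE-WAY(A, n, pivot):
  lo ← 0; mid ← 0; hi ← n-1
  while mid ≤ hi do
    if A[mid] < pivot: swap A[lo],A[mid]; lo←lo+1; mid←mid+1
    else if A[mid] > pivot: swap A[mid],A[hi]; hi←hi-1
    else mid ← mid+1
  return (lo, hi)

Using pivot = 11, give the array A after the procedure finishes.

pivot = 11; lo=0, mid=0, hi=9
A[mid]=1<11: swap A[0],A[0]; lo=1,mid=1 → [1,11,4,6,8,10,2,12,16,17]
A[mid]=11=11: mid=2
A[mid]=4<11: swap A[1],A[2]; lo=2,mid=3 → [1,4,11,6,8,10,2,12,16,17]
A[mid]=6<11: swap A[2],A[3]; lo=3,mid=4 → [1,4,6,11,8,10,2,12,16,17]
A[mid]=8<11: swap A[3],A[4]; lo=4,mid=5 → [1,4,6,8,11,10,2,12,16,17]
A[mid]=10<11: swap A[4],A[5]; lo=5,mid=6 → [1,4,6,8,10,11,2,12,16,17]
A[mid]=2<11: swap A[5],A[6]; lo=6,mid=7 → [1,4,6,8,10,2,11,12,16,17]
A[mid]=12>11: swap A[7],A[9]; hi=8 → [1,4,6,8,10,2,11,17,16,12]
A[mid]=17>11: swap A[7],A[8]; hi=7 → [1,4,6,8,10,2,11,16,17,12]
A[mid]=16>11: swap A[7],A[7]; hi=6 → [1,4,6,8,10,2,11,16,17,12]
end: lo=6, hi=6; A = [1,4,6,8,10,2,11,16,17,12]

[1,4,6,8,10,2,11,16,17,12]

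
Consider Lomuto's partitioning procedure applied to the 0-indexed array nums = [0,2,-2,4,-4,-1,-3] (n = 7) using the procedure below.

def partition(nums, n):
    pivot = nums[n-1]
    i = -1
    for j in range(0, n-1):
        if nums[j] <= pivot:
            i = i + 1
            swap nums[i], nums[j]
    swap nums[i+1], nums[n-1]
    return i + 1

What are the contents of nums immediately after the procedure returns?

[-4,-3,-2,4,0,-1,2]

pivot = nums[6] = -3; i = -1
j=0: nums[0]=0 > -3 → no swap
j=1: nums[1]=2 > -3 → no swap
j=2: nums[2]=-2 > -3 → no swap
j=3: nums[3]=4 > -3 → no swap
j=4: nums[4]=-4 ≤ -3 → i=0, swap nums[0],nums[4] → [-4,2,-2,4,0,-1,-3]
j=5: nums[5]=-1 > -3 → no swap
final swap nums[1],nums[6] → [-4,-3,-2,4,0,-1,2]; return 1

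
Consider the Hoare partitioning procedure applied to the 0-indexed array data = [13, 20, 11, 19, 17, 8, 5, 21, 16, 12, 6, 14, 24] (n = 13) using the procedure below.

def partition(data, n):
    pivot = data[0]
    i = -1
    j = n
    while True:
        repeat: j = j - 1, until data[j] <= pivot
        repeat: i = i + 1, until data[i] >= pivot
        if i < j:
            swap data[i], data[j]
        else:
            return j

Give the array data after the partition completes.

[6, 12, 11, 5, 8, 17, 19, 21, 16, 20, 13, 14, 24]

pivot = data[0] = 13; i = -1, j = 13
j→10 (data[10]=6≤13), i→0 (data[0]=13≥13); i<j, swap → [6, 20, 11, 19, 17, 8, 5, 21, 16, 12, 13, 14, 24]
j→9 (data[9]=12≤13), i→1 (data[1]=20≥13); i<j, swap → [6, 12, 11, 19, 17, 8, 5, 21, 16, 20, 13, 14, 24]
j→6 (data[6]=5≤13), i→3 (data[3]=19≥13); i<j, swap → [6, 12, 11, 5, 17, 8, 19, 21, 16, 20, 13, 14, 24]
j→5 (data[5]=8≤13), i→4 (data[4]=17≥13); i<j, swap → [6, 12, 11, 5, 8, 17, 19, 21, 16, 20, 13, 14, 24]
j→4, i→5; i≥j, return j=4. data = [6, 12, 11, 5, 8, 17, 19, 21, 16, 20, 13, 14, 24]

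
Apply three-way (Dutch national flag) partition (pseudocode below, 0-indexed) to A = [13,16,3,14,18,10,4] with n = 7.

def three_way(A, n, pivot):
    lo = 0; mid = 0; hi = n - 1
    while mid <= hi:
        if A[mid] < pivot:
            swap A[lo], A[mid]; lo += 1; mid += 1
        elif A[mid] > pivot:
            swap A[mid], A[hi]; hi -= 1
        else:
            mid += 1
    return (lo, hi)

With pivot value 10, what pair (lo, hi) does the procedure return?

pivot = 10; lo=0, mid=0, hi=6
A[mid]=13>10: swap A[0],A[6]; hi=5 → [4,16,3,14,18,10,13]
A[mid]=4<10: swap A[0],A[0]; lo=1,mid=1 → [4,16,3,14,18,10,13]
A[mid]=16>10: swap A[1],A[5]; hi=4 → [4,10,3,14,18,16,13]
A[mid]=10=10: mid=2
A[mid]=3<10: swap A[1],A[2]; lo=2,mid=3 → [4,3,10,14,18,16,13]
A[mid]=14>10: swap A[3],A[4]; hi=3 → [4,3,10,18,14,16,13]
A[mid]=18>10: swap A[3],A[3]; hi=2 → [4,3,10,18,14,16,13]
end: lo=2, hi=2; A = [4,3,10,18,14,16,13]

(2, 2)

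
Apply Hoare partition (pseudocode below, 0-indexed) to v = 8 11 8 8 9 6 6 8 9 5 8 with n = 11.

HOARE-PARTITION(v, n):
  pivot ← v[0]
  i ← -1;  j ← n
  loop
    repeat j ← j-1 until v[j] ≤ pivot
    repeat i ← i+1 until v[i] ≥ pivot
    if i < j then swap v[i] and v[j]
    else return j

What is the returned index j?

4

pivot=8
j stops at 10 (8), i stops at 0 (8); swap ⇒ 8 11 8 8 9 6 6 8 9 5 8
j stops at 9 (5), i stops at 1 (11); swap ⇒ 8 5 8 8 9 6 6 8 9 11 8
j stops at 7 (8), i stops at 2 (8); swap ⇒ 8 5 8 8 9 6 6 8 9 11 8
j stops at 6 (6), i stops at 3 (8); swap ⇒ 8 5 8 6 9 6 8 8 9 11 8
j stops at 5 (6), i stops at 4 (9); swap ⇒ 8 5 8 6 6 9 8 8 9 11 8
j stops at 4, i stops at 5; i≥j ⇒ return 4. v=8 5 8 6 6 9 8 8 9 11 8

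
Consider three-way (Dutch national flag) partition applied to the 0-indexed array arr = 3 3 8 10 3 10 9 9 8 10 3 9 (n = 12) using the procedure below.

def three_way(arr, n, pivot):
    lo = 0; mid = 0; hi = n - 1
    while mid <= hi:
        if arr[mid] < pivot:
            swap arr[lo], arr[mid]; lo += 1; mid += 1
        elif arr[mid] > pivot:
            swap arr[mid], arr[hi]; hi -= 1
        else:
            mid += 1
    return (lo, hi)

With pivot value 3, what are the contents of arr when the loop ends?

pivot = 3; lo=0, mid=0, hi=11
arr[mid]=3=3: mid=1
arr[mid]=3=3: mid=2
arr[mid]=8>3: swap arr[2],arr[11]; hi=10 → 3 3 9 10 3 10 9 9 8 10 3 8
arr[mid]=9>3: swap arr[2],arr[10]; hi=9 → 3 3 3 10 3 10 9 9 8 10 9 8
arr[mid]=3=3: mid=3
arr[mid]=10>3: swap arr[3],arr[9]; hi=8 → 3 3 3 10 3 10 9 9 8 10 9 8
arr[mid]=10>3: swap arr[3],arr[8]; hi=7 → 3 3 3 8 3 10 9 9 10 10 9 8
arr[mid]=8>3: swap arr[3],arr[7]; hi=6 → 3 3 3 9 3 10 9 8 10 10 9 8
arr[mid]=9>3: swap arr[3],arr[6]; hi=5 → 3 3 3 9 3 10 9 8 10 10 9 8
arr[mid]=9>3: swap arr[3],arr[5]; hi=4 → 3 3 3 10 3 9 9 8 10 10 9 8
arr[mid]=10>3: swap arr[3],arr[4]; hi=3 → 3 3 3 3 10 9 9 8 10 10 9 8
arr[mid]=3=3: mid=4
end: lo=0, hi=3; arr = 3 3 3 3 10 9 9 8 10 10 9 8

3 3 3 3 10 9 9 8 10 10 9 8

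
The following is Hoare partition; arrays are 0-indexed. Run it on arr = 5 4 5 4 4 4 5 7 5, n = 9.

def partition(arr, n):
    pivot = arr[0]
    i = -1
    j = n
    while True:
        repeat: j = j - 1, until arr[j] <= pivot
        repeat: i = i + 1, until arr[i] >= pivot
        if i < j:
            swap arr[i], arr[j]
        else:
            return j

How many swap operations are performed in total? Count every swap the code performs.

2

pivot=5
j stops at 8 (5), i stops at 0 (5); swap ⇒ 5 4 5 4 4 4 5 7 5
j stops at 6 (5), i stops at 2 (5); swap ⇒ 5 4 5 4 4 4 5 7 5
j stops at 5, i stops at 6; i≥j ⇒ return 5. arr=5 4 5 4 4 4 5 7 5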